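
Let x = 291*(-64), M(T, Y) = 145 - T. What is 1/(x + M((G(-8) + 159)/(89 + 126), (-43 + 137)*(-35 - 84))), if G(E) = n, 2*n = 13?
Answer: -430/7946301 ≈ -5.4113e-5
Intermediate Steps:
n = 13/2 (n = (1/2)*13 = 13/2 ≈ 6.5000)
G(E) = 13/2
x = -18624
1/(x + M((G(-8) + 159)/(89 + 126), (-43 + 137)*(-35 - 84))) = 1/(-18624 + (145 - (13/2 + 159)/(89 + 126))) = 1/(-18624 + (145 - 331/(2*215))) = 1/(-18624 + (145 - 1*331/430)) = 1/(-18624 + (145 - 331/430)) = 1/(-18624 + 62019/430) = 1/(-7946301/430) = -430/7946301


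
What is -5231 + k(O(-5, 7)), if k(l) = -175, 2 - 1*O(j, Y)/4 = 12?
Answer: -5406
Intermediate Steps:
O(j, Y) = -40 (O(j, Y) = 8 - 4*12 = 8 - 48 = -40)
-5231 + k(O(-5, 7)) = -5231 - 175 = -5406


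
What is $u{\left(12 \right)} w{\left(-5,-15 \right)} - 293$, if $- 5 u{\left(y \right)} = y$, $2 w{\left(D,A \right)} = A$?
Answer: $-275$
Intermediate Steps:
$w{\left(D,A \right)} = \frac{A}{2}$
$u{\left(y \right)} = - \frac{y}{5}$
$u{\left(12 \right)} w{\left(-5,-15 \right)} - 293 = \left(- \frac{1}{5}\right) 12 \cdot \frac{1}{2} \left(-15\right) - 293 = \left(- \frac{12}{5}\right) \left(- \frac{15}{2}\right) - 293 = 18 - 293 = -275$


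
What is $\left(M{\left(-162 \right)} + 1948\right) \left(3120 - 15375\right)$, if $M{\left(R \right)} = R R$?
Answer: $-345492960$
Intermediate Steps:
$M{\left(R \right)} = R^{2}$
$\left(M{\left(-162 \right)} + 1948\right) \left(3120 - 15375\right) = \left(\left(-162\right)^{2} + 1948\right) \left(3120 - 15375\right) = \left(26244 + 1948\right) \left(-12255\right) = 28192 \left(-12255\right) = -345492960$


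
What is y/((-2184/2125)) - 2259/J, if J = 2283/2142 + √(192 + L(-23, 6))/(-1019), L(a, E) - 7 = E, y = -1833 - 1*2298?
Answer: 831428136166910337/437697007020728 - 1173510118116*√205/601232152501 ≈ 1871.6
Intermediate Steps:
y = -4131 (y = -1833 - 2298 = -4131)
L(a, E) = 7 + E
J = 761/714 - √205/1019 (J = 2283/2142 + √(192 + (7 + 6))/(-1019) = 2283*(1/2142) + √(192 + 13)*(-1/1019) = 761/714 + √205*(-1/1019) = 761/714 - √205/1019 ≈ 1.0518)
y/((-2184/2125)) - 2259/J = -4131/((-2184/2125)) - 2259/(761/714 - √205/1019) = -4131/((-2184*1/2125)) - 2259/(761/714 - √205/1019) = -4131/(-2184/2125) - 2259/(761/714 - √205/1019) = -4131*(-2125/2184) - 2259/(761/714 - √205/1019) = 2926125/728 - 2259/(761/714 - √205/1019)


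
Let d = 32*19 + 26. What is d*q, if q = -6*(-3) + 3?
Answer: 13314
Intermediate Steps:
q = 21 (q = 18 + 3 = 21)
d = 634 (d = 608 + 26 = 634)
d*q = 634*21 = 13314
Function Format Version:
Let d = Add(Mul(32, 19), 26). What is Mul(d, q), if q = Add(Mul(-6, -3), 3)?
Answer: 13314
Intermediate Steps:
q = 21 (q = Add(18, 3) = 21)
d = 634 (d = Add(608, 26) = 634)
Mul(d, q) = Mul(634, 21) = 13314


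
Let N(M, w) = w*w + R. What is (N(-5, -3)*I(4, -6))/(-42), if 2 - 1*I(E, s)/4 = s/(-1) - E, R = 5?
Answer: 0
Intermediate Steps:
N(M, w) = 5 + w² (N(M, w) = w*w + 5 = w² + 5 = 5 + w²)
I(E, s) = 8 + 4*E + 4*s (I(E, s) = 8 - 4*(s/(-1) - E) = 8 - 4*(s*(-1) - E) = 8 - 4*(-s - E) = 8 - 4*(-E - s) = 8 + (4*E + 4*s) = 8 + 4*E + 4*s)
(N(-5, -3)*I(4, -6))/(-42) = ((5 + (-3)²)*(8 + 4*4 + 4*(-6)))/(-42) = ((5 + 9)*(8 + 16 - 24))*(-1/42) = (14*0)*(-1/42) = 0*(-1/42) = 0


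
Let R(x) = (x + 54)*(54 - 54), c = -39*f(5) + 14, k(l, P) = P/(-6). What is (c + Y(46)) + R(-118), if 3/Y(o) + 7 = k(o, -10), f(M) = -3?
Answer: 2087/16 ≈ 130.44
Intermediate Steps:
k(l, P) = -P/6 (k(l, P) = P*(-1/6) = -P/6)
Y(o) = -9/16 (Y(o) = 3/(-7 - 1/6*(-10)) = 3/(-7 + 5/3) = 3/(-16/3) = 3*(-3/16) = -9/16)
c = 131 (c = -39*(-3) + 14 = 117 + 14 = 131)
R(x) = 0 (R(x) = (54 + x)*0 = 0)
(c + Y(46)) + R(-118) = (131 - 9/16) + 0 = 2087/16 + 0 = 2087/16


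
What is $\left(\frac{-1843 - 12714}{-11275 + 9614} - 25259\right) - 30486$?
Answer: $- \frac{92577888}{1661} \approx -55736.0$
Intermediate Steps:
$\left(\frac{-1843 - 12714}{-11275 + 9614} - 25259\right) - 30486 = \left(- \frac{14557}{-1661} - 25259\right) - 30486 = \left(\left(-14557\right) \left(- \frac{1}{1661}\right) - 25259\right) - 30486 = \left(\frac{14557}{1661} - 25259\right) - 30486 = - \frac{41940642}{1661} - 30486 = - \frac{92577888}{1661}$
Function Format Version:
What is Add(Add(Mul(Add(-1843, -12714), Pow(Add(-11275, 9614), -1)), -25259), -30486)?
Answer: Rational(-92577888, 1661) ≈ -55736.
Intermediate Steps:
Add(Add(Mul(Add(-1843, -12714), Pow(Add(-11275, 9614), -1)), -25259), -30486) = Add(Add(Mul(-14557, Pow(-1661, -1)), -25259), -30486) = Add(Add(Mul(-14557, Rational(-1, 1661)), -25259), -30486) = Add(Add(Rational(14557, 1661), -25259), -30486) = Add(Rational(-41940642, 1661), -30486) = Rational(-92577888, 1661)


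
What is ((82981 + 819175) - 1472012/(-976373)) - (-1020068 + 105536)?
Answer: 1773766584636/976373 ≈ 1.8167e+6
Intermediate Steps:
((82981 + 819175) - 1472012/(-976373)) - (-1020068 + 105536) = (902156 - 1472012*(-1/976373)) - 1*(-914532) = (902156 + 1472012/976373) + 914532 = 880842232200/976373 + 914532 = 1773766584636/976373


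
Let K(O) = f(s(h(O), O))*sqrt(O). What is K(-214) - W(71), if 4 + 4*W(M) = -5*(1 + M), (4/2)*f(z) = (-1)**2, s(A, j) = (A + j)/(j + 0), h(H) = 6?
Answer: 91 + I*sqrt(214)/2 ≈ 91.0 + 7.3144*I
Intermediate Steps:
s(A, j) = (A + j)/j
f(z) = 1/2 (f(z) = (1/2)*(-1)**2 = (1/2)*1 = 1/2)
W(M) = -9/4 - 5*M/4 (W(M) = -1 + (-5*(1 + M))/4 = -1 + (-5 - 5*M)/4 = -1 + (-5/4 - 5*M/4) = -9/4 - 5*M/4)
K(O) = sqrt(O)/2
K(-214) - W(71) = sqrt(-214)/2 - (-9/4 - 5/4*71) = (I*sqrt(214))/2 - (-9/4 - 355/4) = I*sqrt(214)/2 - 1*(-91) = I*sqrt(214)/2 + 91 = 91 + I*sqrt(214)/2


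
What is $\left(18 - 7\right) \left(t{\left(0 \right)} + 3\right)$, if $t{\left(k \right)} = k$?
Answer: $33$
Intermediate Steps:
$\left(18 - 7\right) \left(t{\left(0 \right)} + 3\right) = \left(18 - 7\right) \left(0 + 3\right) = \left(18 - 7\right) 3 = 11 \cdot 3 = 33$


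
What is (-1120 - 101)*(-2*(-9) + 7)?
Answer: -30525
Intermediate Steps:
(-1120 - 101)*(-2*(-9) + 7) = -1221*(18 + 7) = -1221*25 = -30525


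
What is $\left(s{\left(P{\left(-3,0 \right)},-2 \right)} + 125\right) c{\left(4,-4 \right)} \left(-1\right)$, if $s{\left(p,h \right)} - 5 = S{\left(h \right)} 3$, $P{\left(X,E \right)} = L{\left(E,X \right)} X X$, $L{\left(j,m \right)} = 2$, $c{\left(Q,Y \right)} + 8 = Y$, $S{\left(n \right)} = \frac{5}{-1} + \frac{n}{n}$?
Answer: $1416$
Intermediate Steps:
$S{\left(n \right)} = -4$ ($S{\left(n \right)} = 5 \left(-1\right) + 1 = -5 + 1 = -4$)
$c{\left(Q,Y \right)} = -8 + Y$
$P{\left(X,E \right)} = 2 X^{2}$ ($P{\left(X,E \right)} = 2 X X = 2 X^{2}$)
$s{\left(p,h \right)} = -7$ ($s{\left(p,h \right)} = 5 - 12 = -7$)
$\left(s{\left(P{\left(-3,0 \right)},-2 \right)} + 125\right) c{\left(4,-4 \right)} \left(-1\right) = \left(-7 + 125\right) \left(-8 - 4\right) \left(-1\right) = 118 \left(\left(-12\right) \left(-1\right)\right) = 118 \cdot 12 = 1416$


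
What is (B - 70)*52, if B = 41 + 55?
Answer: 1352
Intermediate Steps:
B = 96
(B - 70)*52 = (96 - 70)*52 = 26*52 = 1352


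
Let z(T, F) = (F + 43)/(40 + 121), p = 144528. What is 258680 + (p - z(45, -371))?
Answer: 64916816/161 ≈ 4.0321e+5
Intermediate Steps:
z(T, F) = 43/161 + F/161 (z(T, F) = (43 + F)/161 = (43 + F)*(1/161) = 43/161 + F/161)
258680 + (p - z(45, -371)) = 258680 + (144528 - (43/161 + (1/161)*(-371))) = 258680 + (144528 - (43/161 - 53/23)) = 258680 + (144528 - 1*(-328/161)) = 258680 + (144528 + 328/161) = 258680 + 23269336/161 = 64916816/161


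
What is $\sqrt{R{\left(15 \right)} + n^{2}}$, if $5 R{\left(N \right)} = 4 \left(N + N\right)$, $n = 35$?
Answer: $\sqrt{1249} \approx 35.341$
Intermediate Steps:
$R{\left(N \right)} = \frac{8 N}{5}$ ($R{\left(N \right)} = \frac{4 \left(N + N\right)}{5} = \frac{4 \cdot 2 N}{5} = \frac{8 N}{5}$)
$\sqrt{R{\left(15 \right)} + n^{2}} = \sqrt{\frac{8}{5} \cdot 15 + 35^{2}} = \sqrt{24 + 1225} = \sqrt{1249}$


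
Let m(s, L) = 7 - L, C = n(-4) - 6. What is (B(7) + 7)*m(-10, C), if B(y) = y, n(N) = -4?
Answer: 238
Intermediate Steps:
C = -10 (C = -4 - 6 = -10)
(B(7) + 7)*m(-10, C) = (7 + 7)*(7 - 1*(-10)) = 14*(7 + 10) = 14*17 = 238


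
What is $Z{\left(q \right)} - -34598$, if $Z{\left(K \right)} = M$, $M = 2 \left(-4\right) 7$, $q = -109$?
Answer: $34542$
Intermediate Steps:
$M = -56$ ($M = \left(-8\right) 7 = -56$)
$Z{\left(K \right)} = -56$
$Z{\left(q \right)} - -34598 = -56 - -34598 = -56 + 34598 = 34542$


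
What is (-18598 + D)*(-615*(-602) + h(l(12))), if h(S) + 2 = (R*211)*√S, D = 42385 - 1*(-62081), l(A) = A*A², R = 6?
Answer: 31790737904 + 2609013312*√3 ≈ 3.6310e+10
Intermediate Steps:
l(A) = A³
D = 104466 (D = 42385 + 62081 = 104466)
h(S) = -2 + 1266*√S (h(S) = -2 + (6*211)*√S = -2 + 1266*√S)
(-18598 + D)*(-615*(-602) + h(l(12))) = (-18598 + 104466)*(-615*(-602) + (-2 + 1266*√(12³))) = 85868*(370230 + (-2 + 1266*√1728)) = 85868*(370230 + (-2 + 1266*(24*√3))) = 85868*(370230 + (-2 + 30384*√3)) = 85868*(370228 + 30384*√3) = 31790737904 + 2609013312*√3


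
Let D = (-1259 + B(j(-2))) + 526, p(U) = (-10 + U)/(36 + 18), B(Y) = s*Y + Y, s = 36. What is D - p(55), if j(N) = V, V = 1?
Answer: -4181/6 ≈ -696.83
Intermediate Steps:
j(N) = 1
B(Y) = 37*Y (B(Y) = 36*Y + Y = 37*Y)
p(U) = -5/27 + U/54 (p(U) = (-10 + U)/54 = (-10 + U)*(1/54) = -5/27 + U/54)
D = -696 (D = (-1259 + 37*1) + 526 = (-1259 + 37) + 526 = -1222 + 526 = -696)
D - p(55) = -696 - (-5/27 + (1/54)*55) = -696 - (-5/27 + 55/54) = -696 - 1*⅚ = -696 - ⅚ = -4181/6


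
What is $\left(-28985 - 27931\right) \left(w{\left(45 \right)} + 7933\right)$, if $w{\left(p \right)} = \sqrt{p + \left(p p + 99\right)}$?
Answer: $-451514628 - 170748 \sqrt{241} \approx -4.5417 \cdot 10^{8}$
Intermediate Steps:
$w{\left(p \right)} = \sqrt{99 + p + p^{2}}$ ($w{\left(p \right)} = \sqrt{p + \left(p^{2} + 99\right)} = \sqrt{p + \left(99 + p^{2}\right)} = \sqrt{99 + p + p^{2}}$)
$\left(-28985 - 27931\right) \left(w{\left(45 \right)} + 7933\right) = \left(-28985 - 27931\right) \left(\sqrt{99 + 45 + 45^{2}} + 7933\right) = - 56916 \left(\sqrt{99 + 45 + 2025} + 7933\right) = - 56916 \left(\sqrt{2169} + 7933\right) = - 56916 \left(3 \sqrt{241} + 7933\right) = - 56916 \left(7933 + 3 \sqrt{241}\right) = -451514628 - 170748 \sqrt{241}$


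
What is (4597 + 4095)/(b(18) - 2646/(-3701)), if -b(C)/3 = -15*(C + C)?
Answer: 16084546/2999133 ≈ 5.3631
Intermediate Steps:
b(C) = 90*C (b(C) = -(-45)*(C + C) = -(-45)*2*C = -(-90)*C = 90*C)
(4597 + 4095)/(b(18) - 2646/(-3701)) = (4597 + 4095)/(90*18 - 2646/(-3701)) = 8692/(1620 - 2646*(-1/3701)) = 8692/(1620 + 2646/3701) = 8692/(5998266/3701) = 8692*(3701/5998266) = 16084546/2999133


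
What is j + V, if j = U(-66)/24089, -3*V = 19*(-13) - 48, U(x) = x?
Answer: 7106057/72267 ≈ 98.331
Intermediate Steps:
V = 295/3 (V = -(19*(-13) - 48)/3 = -(-247 - 48)/3 = -1/3*(-295) = 295/3 ≈ 98.333)
j = -66/24089 ≈ -0.0027398
j + V = -66/24089 + 295/3 = 7106057/72267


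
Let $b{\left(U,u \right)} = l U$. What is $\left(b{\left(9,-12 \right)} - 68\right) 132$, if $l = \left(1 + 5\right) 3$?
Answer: $12408$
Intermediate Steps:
$l = 18$ ($l = 6 \cdot 3 = 18$)
$b{\left(U,u \right)} = 18 U$
$\left(b{\left(9,-12 \right)} - 68\right) 132 = \left(18 \cdot 9 - 68\right) 132 = \left(162 - 68\right) 132 = 94 \cdot 132 = 12408$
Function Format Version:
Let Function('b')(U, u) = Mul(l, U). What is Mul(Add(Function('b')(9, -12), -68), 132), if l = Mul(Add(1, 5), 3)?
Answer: 12408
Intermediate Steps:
l = 18 (l = Mul(6, 3) = 18)
Function('b')(U, u) = Mul(18, U)
Mul(Add(Function('b')(9, -12), -68), 132) = Mul(Add(Mul(18, 9), -68), 132) = Mul(Add(162, -68), 132) = Mul(94, 132) = 12408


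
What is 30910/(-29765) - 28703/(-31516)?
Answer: -23962953/187614748 ≈ -0.12772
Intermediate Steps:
30910/(-29765) - 28703/(-31516) = 30910*(-1/29765) - 28703*(-1/31516) = -6182/5953 + 28703/31516 = -23962953/187614748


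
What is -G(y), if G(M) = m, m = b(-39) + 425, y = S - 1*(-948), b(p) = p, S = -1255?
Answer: -386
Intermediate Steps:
y = -307 (y = -1255 - 1*(-948) = -1255 + 948 = -307)
m = 386 (m = -39 + 425 = 386)
G(M) = 386
-G(y) = -1*386 = -386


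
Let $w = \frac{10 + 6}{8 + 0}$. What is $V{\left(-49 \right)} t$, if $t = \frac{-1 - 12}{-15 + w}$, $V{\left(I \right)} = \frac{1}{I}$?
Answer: $- \frac{1}{49} \approx -0.020408$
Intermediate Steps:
$w = 2$ ($w = \frac{16}{8} = 16 \cdot \frac{1}{8} = 2$)
$t = 1$ ($t = \frac{-1 - 12}{-15 + 2} = - \frac{13}{-13} = \left(-13\right) \left(- \frac{1}{13}\right) = 1$)
$V{\left(-49 \right)} t = \frac{1}{-49} \cdot 1 = \left(- \frac{1}{49}\right) 1 = - \frac{1}{49}$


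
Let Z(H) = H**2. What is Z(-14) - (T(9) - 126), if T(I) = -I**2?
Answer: 403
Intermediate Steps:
Z(-14) - (T(9) - 126) = (-14)**2 - (-1*9**2 - 126) = 196 - (-1*81 - 126) = 196 - (-81 - 126) = 196 - 1*(-207) = 196 + 207 = 403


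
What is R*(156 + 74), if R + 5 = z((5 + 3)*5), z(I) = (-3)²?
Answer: 920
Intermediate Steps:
z(I) = 9
R = 4 (R = -5 + 9 = 4)
R*(156 + 74) = 4*(156 + 74) = 4*230 = 920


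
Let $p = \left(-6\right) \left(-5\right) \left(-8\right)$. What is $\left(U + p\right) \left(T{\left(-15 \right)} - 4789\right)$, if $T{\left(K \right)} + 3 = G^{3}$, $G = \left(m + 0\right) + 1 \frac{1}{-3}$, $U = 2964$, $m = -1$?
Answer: $- \frac{117538784}{9} \approx -1.306 \cdot 10^{7}$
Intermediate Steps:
$p = -240$ ($p = 30 \left(-8\right) = -240$)
$G = - \frac{4}{3}$ ($G = \left(-1 + 0\right) + 1 \frac{1}{-3} = -1 + 1 \left(- \frac{1}{3}\right) = -1 - \frac{1}{3} = - \frac{4}{3} \approx -1.3333$)
$T{\left(K \right)} = - \frac{145}{27}$ ($T{\left(K \right)} = -3 + \left(- \frac{4}{3}\right)^{3} = -3 - \frac{64}{27} = - \frac{145}{27}$)
$\left(U + p\right) \left(T{\left(-15 \right)} - 4789\right) = \left(2964 - 240\right) \left(- \frac{145}{27} - 4789\right) = 2724 \left(- \frac{129448}{27}\right) = - \frac{117538784}{9}$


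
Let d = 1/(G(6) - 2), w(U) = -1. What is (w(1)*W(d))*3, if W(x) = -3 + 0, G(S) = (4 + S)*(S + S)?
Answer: 9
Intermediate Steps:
G(S) = 2*S*(4 + S) (G(S) = (4 + S)*(2*S) = 2*S*(4 + S))
d = 1/118 (d = 1/(2*6*(4 + 6) - 2) = 1/(2*6*10 - 2) = 1/(120 - 2) = 1/118 ≈ 0.0084746)
W(x) = -3
(w(1)*W(d))*3 = -1*(-3)*3 = 3*3 = 9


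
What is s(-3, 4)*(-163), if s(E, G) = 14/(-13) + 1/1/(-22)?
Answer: 48900/13 ≈ 3761.5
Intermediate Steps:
s(E, G) = -300/13 (s(E, G) = 14*(-1/13) + 1/(-1/22) = -14/13 + 1*(-22) = -14/13 - 22 = -300/13)
s(-3, 4)*(-163) = -300/13*(-163) = 48900/13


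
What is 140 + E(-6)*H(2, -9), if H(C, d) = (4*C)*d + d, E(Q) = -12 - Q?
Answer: 626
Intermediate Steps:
H(C, d) = d + 4*C*d (H(C, d) = 4*C*d + d = d + 4*C*d)
140 + E(-6)*H(2, -9) = 140 + (-12 - 1*(-6))*(-9*(1 + 4*2)) = 140 + (-12 + 6)*(-9*(1 + 8)) = 140 - (-54)*9 = 140 - 6*(-81) = 140 + 486 = 626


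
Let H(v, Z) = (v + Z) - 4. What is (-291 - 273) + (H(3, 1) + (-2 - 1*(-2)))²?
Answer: -564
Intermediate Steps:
H(v, Z) = -4 + Z + v (H(v, Z) = (Z + v) - 4 = -4 + Z + v)
(-291 - 273) + (H(3, 1) + (-2 - 1*(-2)))² = (-291 - 273) + ((-4 + 1 + 3) + (-2 - 1*(-2)))² = -564 + (0 + (-2 + 2))² = -564 + (0 + 0)² = -564 + 0² = -564 + 0 = -564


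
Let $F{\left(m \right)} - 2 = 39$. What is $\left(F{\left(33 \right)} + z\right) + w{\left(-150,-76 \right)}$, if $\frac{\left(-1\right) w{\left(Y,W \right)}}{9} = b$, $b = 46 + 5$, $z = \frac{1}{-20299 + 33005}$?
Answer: $- \frac{5311107}{12706} \approx -418.0$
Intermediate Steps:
$z = \frac{1}{12706} \approx 7.8703 \cdot 10^{-5}$
$b = 51$
$w{\left(Y,W \right)} = -459$ ($w{\left(Y,W \right)} = \left(-9\right) 51 = -459$)
$F{\left(m \right)} = 41$ ($F{\left(m \right)} = 2 + 39 = 41$)
$\left(F{\left(33 \right)} + z\right) + w{\left(-150,-76 \right)} = \left(41 + \frac{1}{12706}\right) - 459 = \frac{520947}{12706} - 459 = - \frac{5311107}{12706}$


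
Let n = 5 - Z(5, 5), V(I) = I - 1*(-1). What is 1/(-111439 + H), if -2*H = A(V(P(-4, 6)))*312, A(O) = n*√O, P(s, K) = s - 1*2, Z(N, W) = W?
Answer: -1/111439 ≈ -8.9735e-6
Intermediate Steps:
P(s, K) = -2 + s (P(s, K) = s - 2 = -2 + s)
V(I) = 1 + I (V(I) = I + 1 = 1 + I)
n = 0 (n = 5 - 1*5 = 5 - 5 = 0)
A(O) = 0 (A(O) = 0*√O = 0)
H = 0 (H = -0*312 = -½*0 = 0)
1/(-111439 + H) = 1/(-111439 + 0) = 1/(-111439) = -1/111439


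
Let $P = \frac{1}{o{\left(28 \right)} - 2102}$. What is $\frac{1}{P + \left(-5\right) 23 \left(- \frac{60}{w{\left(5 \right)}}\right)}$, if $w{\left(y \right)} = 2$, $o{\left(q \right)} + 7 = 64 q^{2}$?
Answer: $\frac{48067}{165831151} \approx 0.00028986$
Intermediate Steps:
$o{\left(q \right)} = -7 + 64 q^{2}$
$P = \frac{1}{48067}$ ($P = \frac{1}{\left(-7 + 64 \cdot 28^{2}\right) - 2102} = \frac{1}{\left(-7 + 64 \cdot 784\right) - 2102} = \frac{1}{\left(-7 + 50176\right) - 2102} = \frac{1}{50169 - 2102} = \frac{1}{48067} \approx 2.0804 \cdot 10^{-5}$)
$\frac{1}{P + \left(-5\right) 23 \left(- \frac{60}{w{\left(5 \right)}}\right)} = \frac{1}{\frac{1}{48067} + \left(-5\right) 23 \left(- \frac{60}{2}\right)} = \frac{1}{\frac{1}{48067} - 115 \left(\left(-60\right) \frac{1}{2}\right)} = \frac{1}{\frac{1}{48067} - -3450} = \frac{1}{\frac{1}{48067} + 3450} = \frac{1}{\frac{165831151}{48067}} = \frac{48067}{165831151}$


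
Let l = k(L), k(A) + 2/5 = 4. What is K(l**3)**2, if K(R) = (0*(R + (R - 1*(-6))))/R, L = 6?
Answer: 0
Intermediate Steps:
k(A) = 18/5 (k(A) = -2/5 + 4 = 18/5)
l = 18/5 ≈ 3.6000
K(R) = 0 (K(R) = (0*(R + (R + 6)))/R = (0*(R + (6 + R)))/R = (0*(6 + 2*R))/R = 0/R = 0)
K(l**3)**2 = 0**2 = 0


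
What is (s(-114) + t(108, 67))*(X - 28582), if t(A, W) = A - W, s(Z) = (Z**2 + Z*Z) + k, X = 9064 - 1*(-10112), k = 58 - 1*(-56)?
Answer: -245938682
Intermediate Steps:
k = 114 (k = 58 + 56 = 114)
X = 19176 (X = 9064 + 10112 = 19176)
s(Z) = 114 + 2*Z**2 (s(Z) = (Z**2 + Z*Z) + 114 = (Z**2 + Z**2) + 114 = 2*Z**2 + 114 = 114 + 2*Z**2)
(s(-114) + t(108, 67))*(X - 28582) = ((114 + 2*(-114)**2) + (108 - 1*67))*(19176 - 28582) = ((114 + 2*12996) + (108 - 67))*(-9406) = ((114 + 25992) + 41)*(-9406) = (26106 + 41)*(-9406) = 26147*(-9406) = -245938682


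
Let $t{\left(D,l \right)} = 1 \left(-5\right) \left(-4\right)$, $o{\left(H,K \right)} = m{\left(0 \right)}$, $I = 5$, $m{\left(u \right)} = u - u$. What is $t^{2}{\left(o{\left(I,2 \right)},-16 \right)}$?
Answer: $400$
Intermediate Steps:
$m{\left(u \right)} = 0$
$o{\left(H,K \right)} = 0$
$t{\left(D,l \right)} = 20$ ($t{\left(D,l \right)} = \left(-5\right) \left(-4\right) = 20$)
$t^{2}{\left(o{\left(I,2 \right)},-16 \right)} = 20^{2} = 400$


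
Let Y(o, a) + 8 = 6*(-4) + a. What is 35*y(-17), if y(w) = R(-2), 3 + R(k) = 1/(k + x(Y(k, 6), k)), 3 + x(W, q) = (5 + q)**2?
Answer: -385/4 ≈ -96.250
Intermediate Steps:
Y(o, a) = -32 + a (Y(o, a) = -8 + (6*(-4) + a) = -8 + (-24 + a) = -32 + a)
x(W, q) = -3 + (5 + q)**2
R(k) = -3 + 1/(-3 + k + (5 + k)**2) (R(k) = -3 + 1/(k + (-3 + (5 + k)**2)) = -3 + 1/(-3 + k + (5 + k)**2))
y(w) = -11/4 (y(w) = (10 - 3*(-2) - 3*(5 - 2)**2)/(-3 - 2 + (5 - 2)**2) = (10 + 6 - 3*3**2)/(-3 - 2 + 3**2) = (10 + 6 - 3*9)/(-3 - 2 + 9) = (10 + 6 - 27)/4 = (1/4)*(-11) = -11/4)
35*y(-17) = 35*(-11/4) = -385/4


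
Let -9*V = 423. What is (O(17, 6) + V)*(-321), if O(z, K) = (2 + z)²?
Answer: -100794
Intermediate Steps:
V = -47 (V = -⅑*423 = -47)
(O(17, 6) + V)*(-321) = ((2 + 17)² - 47)*(-321) = (19² - 47)*(-321) = (361 - 47)*(-321) = 314*(-321) = -100794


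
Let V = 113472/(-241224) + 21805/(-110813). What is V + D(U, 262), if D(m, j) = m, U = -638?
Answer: -711335659313/1113781463 ≈ -638.67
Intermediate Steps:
V = -743085919/1113781463 (V = 113472*(-1/241224) + 21805*(-1/110813) = -4728/10051 - 21805/110813 = -743085919/1113781463 ≈ -0.66717)
V + D(U, 262) = -743085919/1113781463 - 638 = -711335659313/1113781463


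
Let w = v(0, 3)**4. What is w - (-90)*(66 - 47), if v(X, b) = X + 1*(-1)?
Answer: 1711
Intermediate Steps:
v(X, b) = -1 + X (v(X, b) = X - 1 = -1 + X)
w = 1 (w = (-1 + 0)**4 = (-1)**4 = 1)
w - (-90)*(66 - 47) = 1 - (-90)*(66 - 47) = 1 - (-90)*19 = 1 - 1*(-1710) = 1 + 1710 = 1711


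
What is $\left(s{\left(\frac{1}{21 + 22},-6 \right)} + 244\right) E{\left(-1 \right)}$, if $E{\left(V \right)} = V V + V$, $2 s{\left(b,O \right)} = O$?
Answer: $0$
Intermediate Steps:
$s{\left(b,O \right)} = \frac{O}{2}$
$E{\left(V \right)} = V + V^{2}$ ($E{\left(V \right)} = V^{2} + V = V + V^{2}$)
$\left(s{\left(\frac{1}{21 + 22},-6 \right)} + 244\right) E{\left(-1 \right)} = \left(\frac{1}{2} \left(-6\right) + 244\right) \left(- (1 - 1)\right) = \left(-3 + 244\right) \left(\left(-1\right) 0\right) = 241 \cdot 0 = 0$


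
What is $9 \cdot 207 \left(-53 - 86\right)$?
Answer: $-258957$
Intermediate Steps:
$9 \cdot 207 \left(-53 - 86\right) = 1863 \left(-53 - 86\right) = 1863 \left(-139\right) = -258957$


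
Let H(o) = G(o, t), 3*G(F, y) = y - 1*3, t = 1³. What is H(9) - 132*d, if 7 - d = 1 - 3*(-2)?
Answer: -⅔ ≈ -0.66667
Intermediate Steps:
t = 1
G(F, y) = -1 + y/3 (G(F, y) = (y - 1*3)/3 = (y - 3)/3 = (-3 + y)/3 = -1 + y/3)
H(o) = -⅔ (H(o) = -1 + (⅓)*1 = -1 + ⅓ = -⅔)
d = 0 (d = 7 - (1 - 3*(-2)) = 7 - (1 + 6) = 7 - 1*7 = 7 - 7 = 0)
H(9) - 132*d = -⅔ - 132*0 = -⅔ + 0 = -⅔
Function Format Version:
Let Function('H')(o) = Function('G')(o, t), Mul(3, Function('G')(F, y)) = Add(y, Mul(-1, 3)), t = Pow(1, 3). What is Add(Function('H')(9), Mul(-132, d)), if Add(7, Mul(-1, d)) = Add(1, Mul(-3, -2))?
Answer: Rational(-2, 3) ≈ -0.66667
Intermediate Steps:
t = 1
Function('G')(F, y) = Add(-1, Mul(Rational(1, 3), y)) (Function('G')(F, y) = Mul(Rational(1, 3), Add(y, Mul(-1, 3))) = Mul(Rational(1, 3), Add(y, -3)) = Mul(Rational(1, 3), Add(-3, y)) = Add(-1, Mul(Rational(1, 3), y)))
Function('H')(o) = Rational(-2, 3) (Function('H')(o) = Add(-1, Mul(Rational(1, 3), 1)) = Add(-1, Rational(1, 3)) = Rational(-2, 3))
d = 0 (d = Add(7, Mul(-1, Add(1, Mul(-3, -2)))) = Add(7, Mul(-1, Add(1, 6))) = Add(7, Mul(-1, 7)) = Add(7, -7) = 0)
Add(Function('H')(9), Mul(-132, d)) = Add(Rational(-2, 3), Mul(-132, 0)) = Add(Rational(-2, 3), 0) = Rational(-2, 3)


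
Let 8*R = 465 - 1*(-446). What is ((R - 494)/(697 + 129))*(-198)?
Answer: 301059/3304 ≈ 91.120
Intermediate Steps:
R = 911/8 (R = (465 - 1*(-446))/8 = (465 + 446)/8 = (⅛)*911 = 911/8 ≈ 113.88)
((R - 494)/(697 + 129))*(-198) = ((911/8 - 494)/(697 + 129))*(-198) = -3041/8/826*(-198) = -3041/8*1/826*(-198) = -3041/6608*(-198) = 301059/3304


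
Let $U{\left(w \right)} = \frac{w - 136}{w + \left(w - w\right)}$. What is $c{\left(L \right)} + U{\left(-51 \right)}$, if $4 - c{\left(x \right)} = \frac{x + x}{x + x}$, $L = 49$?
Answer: $\frac{20}{3} \approx 6.6667$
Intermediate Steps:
$U{\left(w \right)} = \frac{-136 + w}{w}$ ($U{\left(w \right)} = \frac{-136 + w}{w + 0} = \frac{-136 + w}{w}$)
$c{\left(x \right)} = 3$ ($c{\left(x \right)} = 4 - \frac{x + x}{x + x} = 4 - \frac{2 x}{2 x} = 4 - 2 x \frac{1}{2 x} = 4 - 1 = 3$)
$c{\left(L \right)} + U{\left(-51 \right)} = 3 + \frac{-136 - 51}{-51} = 3 - - \frac{11}{3} = 3 + \frac{11}{3} = \frac{20}{3}$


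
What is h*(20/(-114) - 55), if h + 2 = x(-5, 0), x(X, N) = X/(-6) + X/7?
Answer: 248455/2394 ≈ 103.78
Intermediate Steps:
x(X, N) = -X/42 (x(X, N) = X*(-1/6) + X*(1/7) = -X/6 + X/7 = -X/42)
h = -79/42 (h = -2 - 1/42*(-5) = -2 + 5/42 = -79/42 ≈ -1.8810)
h*(20/(-114) - 55) = -79*(20/(-114) - 55)/42 = -79*(20*(-1/114) - 55)/42 = -79*(-10/57 - 55)/42 = -79/42*(-3145/57) = 248455/2394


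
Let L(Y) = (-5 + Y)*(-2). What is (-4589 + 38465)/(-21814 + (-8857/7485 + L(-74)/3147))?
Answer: -265986391140/171287298493 ≈ -1.5529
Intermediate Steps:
L(Y) = 10 - 2*Y
(-4589 + 38465)/(-21814 + (-8857/7485 + L(-74)/3147)) = (-4589 + 38465)/(-21814 + (-8857/7485 + (10 - 2*(-74))/3147)) = 33876/(-21814 + (-8857*1/7485 + (10 + 148)*(1/3147))) = 33876/(-21814 + (-8857/7485 + 158*(1/3147))) = 33876/(-21814 + (-8857/7485 + 158/3147)) = 33876/(-21814 - 8896783/7851765) = 33876/(-171287298493/7851765) = 33876*(-7851765/171287298493) = -265986391140/171287298493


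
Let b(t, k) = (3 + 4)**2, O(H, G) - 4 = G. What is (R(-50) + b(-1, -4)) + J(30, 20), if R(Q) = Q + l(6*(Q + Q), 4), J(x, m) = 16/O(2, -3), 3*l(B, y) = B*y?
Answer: -785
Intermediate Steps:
O(H, G) = 4 + G
l(B, y) = B*y/3 (l(B, y) = (B*y)/3 = B*y/3)
J(x, m) = 16 (J(x, m) = 16/(4 - 3) = 16/1 = 16*1 = 16)
R(Q) = 17*Q (R(Q) = Q + (1/3)*(6*(Q + Q))*4 = Q + (1/3)*(6*(2*Q))*4 = Q + (1/3)*(12*Q)*4 = Q + 16*Q = 17*Q)
b(t, k) = 49 (b(t, k) = 7**2 = 49)
(R(-50) + b(-1, -4)) + J(30, 20) = (17*(-50) + 49) + 16 = (-850 + 49) + 16 = -801 + 16 = -785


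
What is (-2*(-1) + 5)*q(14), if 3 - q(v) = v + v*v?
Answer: -1449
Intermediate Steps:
q(v) = 3 - v - v² (q(v) = 3 - (v + v*v) = 3 - (v + v²) = 3 + (-v - v²) = 3 - v - v²)
(-2*(-1) + 5)*q(14) = (-2*(-1) + 5)*(3 - 1*14 - 1*14²) = (2 + 5)*(3 - 14 - 1*196) = 7*(3 - 14 - 196) = 7*(-207) = -1449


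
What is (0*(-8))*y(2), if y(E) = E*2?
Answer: 0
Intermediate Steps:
y(E) = 2*E
(0*(-8))*y(2) = (0*(-8))*(2*2) = 0*4 = 0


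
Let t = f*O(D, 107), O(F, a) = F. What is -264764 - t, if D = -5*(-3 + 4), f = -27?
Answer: -264899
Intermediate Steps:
D = -5 (D = -5*1 = -5)
t = 135 (t = -27*(-5) = 135)
-264764 - t = -264764 - 1*135 = -264764 - 135 = -264899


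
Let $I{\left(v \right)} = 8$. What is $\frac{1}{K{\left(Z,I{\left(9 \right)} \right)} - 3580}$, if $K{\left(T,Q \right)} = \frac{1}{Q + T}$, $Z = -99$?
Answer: $- \frac{91}{325781} \approx -0.00027933$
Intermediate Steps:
$\frac{1}{K{\left(Z,I{\left(9 \right)} \right)} - 3580} = \frac{1}{\frac{1}{8 - 99} - 3580} = \frac{1}{\frac{1}{-91} - 3580} = \frac{1}{- \frac{1}{91} - 3580} = \frac{1}{- \frac{325781}{91}} = - \frac{91}{325781}$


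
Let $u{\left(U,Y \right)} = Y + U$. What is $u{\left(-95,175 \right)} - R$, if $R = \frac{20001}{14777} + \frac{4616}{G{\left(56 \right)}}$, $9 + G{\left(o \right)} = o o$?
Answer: $\frac{3565860561}{46207679} \approx 77.17$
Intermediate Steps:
$u{\left(U,Y \right)} = U + Y$
$G{\left(o \right)} = -9 + o^{2}$ ($G{\left(o \right)} = -9 + o o = -9 + o^{2}$)
$R = \frac{130753759}{46207679}$ ($R = \frac{20001}{14777} + \frac{4616}{-9 + 56^{2}} = 20001 \cdot \frac{1}{14777} + \frac{4616}{-9 + 3136} = \frac{20001}{14777} + \frac{4616}{3127} = \frac{130753759}{46207679} \approx 2.8297$)
$u{\left(-95,175 \right)} - R = \left(-95 + 175\right) - \frac{130753759}{46207679} = 80 - \frac{130753759}{46207679} = \frac{3565860561}{46207679}$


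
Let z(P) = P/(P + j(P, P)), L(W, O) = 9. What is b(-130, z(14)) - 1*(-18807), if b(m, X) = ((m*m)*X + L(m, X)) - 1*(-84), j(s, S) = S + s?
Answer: 73600/3 ≈ 24533.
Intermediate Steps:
z(P) = ⅓ (z(P) = P/(P + (P + P)) = P/(P + 2*P) = P/((3*P)) = (1/(3*P))*P = ⅓)
b(m, X) = 93 + X*m² (b(m, X) = ((m*m)*X + 9) - 1*(-84) = (m²*X + 9) + 84 = (X*m² + 9) + 84 = (9 + X*m²) + 84 = 93 + X*m²)
b(-130, z(14)) - 1*(-18807) = (93 + (⅓)*(-130)²) - 1*(-18807) = (93 + (⅓)*16900) + 18807 = (93 + 16900/3) + 18807 = 17179/3 + 18807 = 73600/3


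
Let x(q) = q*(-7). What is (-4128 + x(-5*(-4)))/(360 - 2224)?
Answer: 1067/466 ≈ 2.2897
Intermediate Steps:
x(q) = -7*q
(-4128 + x(-5*(-4)))/(360 - 2224) = (-4128 - (-35)*(-4))/(360 - 2224) = (-4128 - 7*20)/(-1864) = (-4128 - 140)*(-1/1864) = -4268*(-1/1864) = 1067/466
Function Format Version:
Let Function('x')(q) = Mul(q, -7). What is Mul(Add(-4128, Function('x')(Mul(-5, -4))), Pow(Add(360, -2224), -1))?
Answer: Rational(1067, 466) ≈ 2.2897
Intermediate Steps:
Function('x')(q) = Mul(-7, q)
Mul(Add(-4128, Function('x')(Mul(-5, -4))), Pow(Add(360, -2224), -1)) = Mul(Add(-4128, Mul(-7, Mul(-5, -4))), Pow(Add(360, -2224), -1)) = Mul(Add(-4128, Mul(-7, 20)), Pow(-1864, -1)) = Mul(Add(-4128, -140), Rational(-1, 1864)) = Mul(-4268, Rational(-1, 1864)) = Rational(1067, 466)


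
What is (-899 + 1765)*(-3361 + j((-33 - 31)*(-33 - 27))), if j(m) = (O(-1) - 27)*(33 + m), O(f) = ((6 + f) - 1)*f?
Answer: -106885184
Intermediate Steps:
O(f) = f*(5 + f) (O(f) = (5 + f)*f = f*(5 + f))
j(m) = -1023 - 31*m (j(m) = (-(5 - 1) - 27)*(33 + m) = (-1*4 - 27)*(33 + m) = (-4 - 27)*(33 + m) = -31*(33 + m) = -1023 - 31*m)
(-899 + 1765)*(-3361 + j((-33 - 31)*(-33 - 27))) = (-899 + 1765)*(-3361 + (-1023 - 31*(-33 - 31)*(-33 - 27))) = 866*(-3361 + (-1023 - (-1984)*(-60))) = 866*(-3361 + (-1023 - 31*3840)) = 866*(-3361 + (-1023 - 119040)) = 866*(-3361 - 120063) = 866*(-123424) = -106885184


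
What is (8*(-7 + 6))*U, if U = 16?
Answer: -128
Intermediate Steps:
(8*(-7 + 6))*U = (8*(-7 + 6))*16 = (8*(-1))*16 = -8*16 = -128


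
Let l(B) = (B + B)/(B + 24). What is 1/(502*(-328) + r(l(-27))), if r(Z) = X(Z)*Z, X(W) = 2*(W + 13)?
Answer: -1/163540 ≈ -6.1147e-6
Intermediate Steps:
l(B) = 2*B/(24 + B) (l(B) = (2*B)/(24 + B) = 2*B/(24 + B))
X(W) = 26 + 2*W (X(W) = 2*(13 + W) = 26 + 2*W)
r(Z) = Z*(26 + 2*Z) (r(Z) = (26 + 2*Z)*Z = Z*(26 + 2*Z))
1/(502*(-328) + r(l(-27))) = 1/(502*(-328) + 2*(2*(-27)/(24 - 27))*(13 + 2*(-27)/(24 - 27))) = 1/(-164656 + 2*(2*(-27)/(-3))*(13 + 2*(-27)/(-3))) = 1/(-164656 + 2*(2*(-27)*(-⅓))*(13 + 2*(-27)*(-⅓))) = 1/(-164656 + 2*18*(13 + 18)) = 1/(-164656 + 2*18*31) = 1/(-164656 + 1116) = 1/(-163540) = -1/163540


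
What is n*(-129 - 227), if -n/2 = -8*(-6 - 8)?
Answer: 79744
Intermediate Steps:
n = -224 (n = -(-16)*(-6 - 8) = -(-16)*(-14) = -2*112 = -224)
n*(-129 - 227) = -224*(-129 - 227) = -224*(-356) = 79744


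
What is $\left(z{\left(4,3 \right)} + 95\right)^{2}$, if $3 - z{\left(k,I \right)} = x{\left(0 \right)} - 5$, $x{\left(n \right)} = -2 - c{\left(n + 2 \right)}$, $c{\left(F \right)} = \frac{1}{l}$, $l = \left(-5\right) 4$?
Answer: $\frac{4405801}{400} \approx 11015.0$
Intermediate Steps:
$l = -20$
$c{\left(F \right)} = - \frac{1}{20}$ ($c{\left(F \right)} = \frac{1}{-20} = - \frac{1}{20}$)
$x{\left(n \right)} = - \frac{39}{20}$ ($x{\left(n \right)} = -2 - - \frac{1}{20} = -2 + \frac{1}{20} = - \frac{39}{20}$)
$z{\left(k,I \right)} = \frac{199}{20}$ ($z{\left(k,I \right)} = 3 - \left(- \frac{39}{20} - 5\right) = 3 - - \frac{139}{20} = 3 + \frac{139}{20} = \frac{199}{20}$)
$\left(z{\left(4,3 \right)} + 95\right)^{2} = \left(\frac{199}{20} + 95\right)^{2} = \left(\frac{2099}{20}\right)^{2} = \frac{4405801}{400}$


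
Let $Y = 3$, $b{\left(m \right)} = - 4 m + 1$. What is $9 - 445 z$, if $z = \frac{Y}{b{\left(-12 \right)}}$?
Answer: $- \frac{894}{49} \approx -18.245$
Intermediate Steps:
$b{\left(m \right)} = 1 - 4 m$
$z = \frac{3}{49}$ ($z = \frac{3}{1 - -48} = \frac{3}{1 + 48} = \frac{3}{49} \approx 0.061224$)
$9 - 445 z = 9 - \frac{1335}{49} = - \frac{894}{49}$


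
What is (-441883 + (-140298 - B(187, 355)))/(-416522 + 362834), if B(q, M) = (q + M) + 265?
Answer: 145747/13422 ≈ 10.859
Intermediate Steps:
B(q, M) = 265 + M + q (B(q, M) = (M + q) + 265 = 265 + M + q)
(-441883 + (-140298 - B(187, 355)))/(-416522 + 362834) = (-441883 + (-140298 - (265 + 355 + 187)))/(-416522 + 362834) = (-441883 + (-140298 - 1*807))/(-53688) = (-441883 + (-140298 - 807))*(-1/53688) = (-441883 - 141105)*(-1/53688) = -582988*(-1/53688) = 145747/13422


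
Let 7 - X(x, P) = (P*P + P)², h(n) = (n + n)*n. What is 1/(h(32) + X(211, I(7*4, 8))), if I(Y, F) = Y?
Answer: -1/657289 ≈ -1.5214e-6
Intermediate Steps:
h(n) = 2*n² (h(n) = (2*n)*n = 2*n²)
X(x, P) = 7 - (P + P²)² (X(x, P) = 7 - (P*P + P)² = 7 - (P² + P)² = 7 - (P + P²)²)
1/(h(32) + X(211, I(7*4, 8))) = 1/(2*32² + (7 - (7*4)²*(1 + 7*4)²)) = 1/(2*1024 + (7 - 1*28²*(1 + 28)²)) = 1/(2048 + (7 - 1*784*29²)) = 1/(2048 + (7 - 1*784*841)) = 1/(2048 + (7 - 659344)) = 1/(2048 - 659337) = 1/(-657289) = -1/657289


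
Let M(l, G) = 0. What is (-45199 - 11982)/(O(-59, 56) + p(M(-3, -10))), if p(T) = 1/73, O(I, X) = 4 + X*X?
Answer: -4174213/229221 ≈ -18.210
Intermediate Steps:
O(I, X) = 4 + X**2
p(T) = 1/73
(-45199 - 11982)/(O(-59, 56) + p(M(-3, -10))) = (-45199 - 11982)/((4 + 56**2) + 1/73) = -57181/((4 + 3136) + 1/73) = -57181/(3140 + 1/73) = -57181/229221/73 = -57181*73/229221 = -4174213/229221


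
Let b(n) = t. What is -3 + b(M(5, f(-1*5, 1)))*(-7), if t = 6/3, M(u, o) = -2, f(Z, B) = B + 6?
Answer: -17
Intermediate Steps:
f(Z, B) = 6 + B
t = 2 (t = 6*(⅓) = 2)
b(n) = 2
-3 + b(M(5, f(-1*5, 1)))*(-7) = -3 + 2*(-7) = -3 - 14 = -17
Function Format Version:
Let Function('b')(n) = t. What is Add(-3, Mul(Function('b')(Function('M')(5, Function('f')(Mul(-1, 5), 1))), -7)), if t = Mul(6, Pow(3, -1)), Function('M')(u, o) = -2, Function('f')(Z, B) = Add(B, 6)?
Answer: -17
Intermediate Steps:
Function('f')(Z, B) = Add(6, B)
t = 2 (t = Mul(6, Rational(1, 3)) = 2)
Function('b')(n) = 2
Add(-3, Mul(Function('b')(Function('M')(5, Function('f')(Mul(-1, 5), 1))), -7)) = Add(-3, Mul(2, -7)) = Add(-3, -14) = -17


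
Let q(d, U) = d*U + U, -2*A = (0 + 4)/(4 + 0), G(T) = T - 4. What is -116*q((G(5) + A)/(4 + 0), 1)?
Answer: -261/2 ≈ -130.50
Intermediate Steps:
G(T) = -4 + T
A = -½ (A = -(0 + 4)/(2*(4 + 0)) = -2/4 = -½*1 = -½ ≈ -0.50000)
q(d, U) = U + U*d (q(d, U) = U*d + U = U + U*d)
-116*q((G(5) + A)/(4 + 0), 1) = -116*(1 + ((-4 + 5) - ½)/(4 + 0)) = -116*(1 + (1 - ½)/4) = -116*(1 + (½)*(¼)) = -116*(1 + ⅛) = -116*9/8 = -261/2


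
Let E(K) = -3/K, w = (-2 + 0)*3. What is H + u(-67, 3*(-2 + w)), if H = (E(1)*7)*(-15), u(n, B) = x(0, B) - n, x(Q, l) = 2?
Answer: 384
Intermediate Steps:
w = -6 (w = -2*3 = -6)
u(n, B) = 2 - n
H = 315 (H = (-3/1*7)*(-15) = (-3*1*7)*(-15) = -3*7*(-15) = -21*(-15) = 315)
H + u(-67, 3*(-2 + w)) = 315 + (2 - 1*(-67)) = 315 + (2 + 67) = 315 + 69 = 384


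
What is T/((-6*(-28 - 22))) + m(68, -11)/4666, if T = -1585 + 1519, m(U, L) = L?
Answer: -12969/58325 ≈ -0.22236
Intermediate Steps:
T = -66
T/((-6*(-28 - 22))) + m(68, -11)/4666 = -66*(-1/(6*(-28 - 22))) - 11/4666 = -66/((-6*(-50))) - 11*1/4666 = -66/300 - 11/4666 = -66*1/300 - 11/4666 = -11/50 - 11/4666 = -12969/58325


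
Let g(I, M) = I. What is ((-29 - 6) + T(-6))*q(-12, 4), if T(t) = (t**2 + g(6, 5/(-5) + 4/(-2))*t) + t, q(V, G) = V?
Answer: 492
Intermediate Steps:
T(t) = t**2 + 7*t (T(t) = (t**2 + 6*t) + t = t**2 + 7*t)
((-29 - 6) + T(-6))*q(-12, 4) = ((-29 - 6) - 6*(7 - 6))*(-12) = (-35 - 6*1)*(-12) = (-35 - 6)*(-12) = -41*(-12) = 492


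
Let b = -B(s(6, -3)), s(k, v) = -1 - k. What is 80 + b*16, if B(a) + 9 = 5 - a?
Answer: 32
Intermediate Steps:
B(a) = -4 - a (B(a) = -9 + (5 - a) = -4 - a)
b = -3 (b = -(-4 - (-1 - 1*6)) = -(-4 - (-1 - 6)) = -(-4 - 1*(-7)) = -(-4 + 7) = -1*3 = -3)
80 + b*16 = 80 - 3*16 = 80 - 48 = 32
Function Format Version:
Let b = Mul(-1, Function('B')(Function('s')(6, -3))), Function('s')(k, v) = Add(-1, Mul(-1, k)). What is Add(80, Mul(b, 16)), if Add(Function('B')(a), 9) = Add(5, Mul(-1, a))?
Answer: 32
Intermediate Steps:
Function('B')(a) = Add(-4, Mul(-1, a)) (Function('B')(a) = Add(-9, Add(5, Mul(-1, a))) = Add(-4, Mul(-1, a)))
b = -3 (b = Mul(-1, Add(-4, Mul(-1, Add(-1, Mul(-1, 6))))) = Mul(-1, Add(-4, Mul(-1, Add(-1, -6)))) = Mul(-1, Add(-4, Mul(-1, -7))) = Mul(-1, Add(-4, 7)) = Mul(-1, 3) = -3)
Add(80, Mul(b, 16)) = Add(80, Mul(-3, 16)) = Add(80, -48) = 32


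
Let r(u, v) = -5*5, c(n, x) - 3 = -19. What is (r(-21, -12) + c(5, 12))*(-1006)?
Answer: 41246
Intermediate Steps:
c(n, x) = -16 (c(n, x) = 3 - 19 = -16)
r(u, v) = -25
(r(-21, -12) + c(5, 12))*(-1006) = (-25 - 16)*(-1006) = -41*(-1006) = 41246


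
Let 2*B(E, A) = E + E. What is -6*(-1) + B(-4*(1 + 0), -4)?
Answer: 2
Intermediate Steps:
B(E, A) = E (B(E, A) = (E + E)/2 = (2*E)/2 = E)
-6*(-1) + B(-4*(1 + 0), -4) = -6*(-1) - 4*(1 + 0) = 6 - 4*1 = 6 - 4 = 2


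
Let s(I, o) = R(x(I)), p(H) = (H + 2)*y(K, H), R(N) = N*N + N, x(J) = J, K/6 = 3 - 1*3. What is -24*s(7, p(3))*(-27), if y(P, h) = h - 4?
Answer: 36288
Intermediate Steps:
K = 0 (K = 6*(3 - 1*3) = 6*(3 - 3) = 6*0 = 0)
y(P, h) = -4 + h
R(N) = N + N² (R(N) = N² + N = N + N²)
p(H) = (-4 + H)*(2 + H) (p(H) = (H + 2)*(-4 + H) = (2 + H)*(-4 + H) = (-4 + H)*(2 + H))
s(I, o) = I*(1 + I)
-24*s(7, p(3))*(-27) = -168*(1 + 7)*(-27) = -168*8*(-27) = -24*56*(-27) = -1344*(-27) = 36288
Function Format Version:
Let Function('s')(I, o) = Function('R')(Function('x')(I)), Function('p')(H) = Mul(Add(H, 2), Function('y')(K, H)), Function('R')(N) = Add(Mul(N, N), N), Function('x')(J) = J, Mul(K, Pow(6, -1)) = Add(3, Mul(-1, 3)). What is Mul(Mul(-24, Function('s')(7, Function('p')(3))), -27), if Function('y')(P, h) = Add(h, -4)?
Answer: 36288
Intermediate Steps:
K = 0 (K = Mul(6, Add(3, Mul(-1, 3))) = Mul(6, Add(3, -3)) = Mul(6, 0) = 0)
Function('y')(P, h) = Add(-4, h)
Function('R')(N) = Add(N, Pow(N, 2)) (Function('R')(N) = Add(Pow(N, 2), N) = Add(N, Pow(N, 2)))
Function('p')(H) = Mul(Add(-4, H), Add(2, H)) (Function('p')(H) = Mul(Add(H, 2), Add(-4, H)) = Mul(Add(2, H), Add(-4, H)) = Mul(Add(-4, H), Add(2, H)))
Function('s')(I, o) = Mul(I, Add(1, I))
Mul(Mul(-24, Function('s')(7, Function('p')(3))), -27) = Mul(Mul(-24, Mul(7, Add(1, 7))), -27) = Mul(Mul(-24, Mul(7, 8)), -27) = Mul(Mul(-24, 56), -27) = Mul(-1344, -27) = 36288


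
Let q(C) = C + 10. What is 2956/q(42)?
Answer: 739/13 ≈ 56.846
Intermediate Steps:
q(C) = 10 + C
2956/q(42) = 2956/(10 + 42) = 2956/52 = 2956*(1/52) = 739/13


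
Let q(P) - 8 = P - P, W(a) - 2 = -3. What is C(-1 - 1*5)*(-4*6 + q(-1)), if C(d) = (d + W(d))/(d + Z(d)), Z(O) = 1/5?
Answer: -560/29 ≈ -19.310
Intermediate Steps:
W(a) = -1 (W(a) = 2 - 3 = -1)
q(P) = 8 (q(P) = 8 + (P - P) = 8 + 0 = 8)
Z(O) = ⅕
C(d) = (-1 + d)/(⅕ + d) (C(d) = (d - 1)/(d + ⅕) = (-1 + d)/(⅕ + d))
C(-1 - 1*5)*(-4*6 + q(-1)) = (5*(-1 + (-1 - 1*5))/(1 + 5*(-1 - 1*5)))*(-4*6 + 8) = (5*(-1 + (-1 - 5))/(1 + 5*(-1 - 5)))*(-24 + 8) = (5*(-1 - 6)/(1 + 5*(-6)))*(-16) = (5*(-7)/(1 - 30))*(-16) = (5*(-7)/(-29))*(-16) = (5*(-1/29)*(-7))*(-16) = (35/29)*(-16) = -560/29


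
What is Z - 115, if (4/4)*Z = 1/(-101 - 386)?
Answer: -56006/487 ≈ -115.00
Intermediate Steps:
Z = -1/487 (Z = 1/(-101 - 386) = 1/(-487) = -1/487 ≈ -0.0020534)
Z - 115 = -1/487 - 115 = -56006/487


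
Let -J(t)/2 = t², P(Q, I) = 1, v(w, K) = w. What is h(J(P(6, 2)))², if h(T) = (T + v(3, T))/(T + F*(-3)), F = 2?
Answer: 1/64 ≈ 0.015625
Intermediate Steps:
J(t) = -2*t²
h(T) = (3 + T)/(-6 + T) (h(T) = (T + 3)/(T + 2*(-3)) = (3 + T)/(T - 6) = (3 + T)/(-6 + T))
h(J(P(6, 2)))² = ((3 - 2*1²)/(-6 - 2*1²))² = ((3 - 2*1)/(-6 - 2*1))² = ((3 - 2)/(-6 - 2))² = (1/(-8))² = (-⅛*1)² = (-⅛)² = 1/64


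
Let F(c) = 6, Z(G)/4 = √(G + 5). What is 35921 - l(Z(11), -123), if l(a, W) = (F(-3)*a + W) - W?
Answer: 35825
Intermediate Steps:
Z(G) = 4*√(5 + G) (Z(G) = 4*√(G + 5) = 4*√(5 + G))
l(a, W) = 6*a (l(a, W) = (6*a + W) - W = (W + 6*a) - W = 6*a)
35921 - l(Z(11), -123) = 35921 - 6*4*√(5 + 11) = 35921 - 6*4*√16 = 35921 - 6*4*4 = 35921 - 6*16 = 35921 - 1*96 = 35921 - 96 = 35825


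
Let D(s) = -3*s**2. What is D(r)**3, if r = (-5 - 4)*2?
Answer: -918330048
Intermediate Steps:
r = -18 (r = -9*2 = -18)
D(r)**3 = (-3*(-18)**2)**3 = (-3*324)**3 = (-972)**3 = -918330048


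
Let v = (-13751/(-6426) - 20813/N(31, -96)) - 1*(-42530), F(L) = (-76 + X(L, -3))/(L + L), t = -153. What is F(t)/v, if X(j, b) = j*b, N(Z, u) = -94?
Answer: -378021/12912514126 ≈ -2.9276e-5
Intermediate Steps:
X(j, b) = b*j
F(L) = (-76 - 3*L)/(2*L) (F(L) = (-76 - 3*L)/(L + L) = (-76 - 3*L)/((2*L)) = (-76 - 3*L)*(1/(2*L)) = (-76 - 3*L)/(2*L))
v = 6456257063/151011 (v = (-13751/(-6426) - 20813/(-94)) - 1*(-42530) = (-13751*(-1/6426) - 20813*(-1/94)) + 42530 = (13751/6426 + 20813/94) + 42530 = 33759233/151011 + 42530 = 6456257063/151011 ≈ 42754.)
F(t)/v = (-3/2 - 38/(-153))/(6456257063/151011) = (-3/2 - 38*(-1/153))*(151011/6456257063) = (-3/2 + 38/153)*(151011/6456257063) = -383/306*151011/6456257063 = -378021/12912514126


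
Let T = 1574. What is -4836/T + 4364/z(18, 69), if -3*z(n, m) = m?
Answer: -3490082/18101 ≈ -192.81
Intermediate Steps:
z(n, m) = -m/3
-4836/T + 4364/z(18, 69) = -4836/1574 + 4364/((-1/3*69)) = -4836*1/1574 + 4364/(-23) = -2418/787 + 4364*(-1/23) = -2418/787 - 4364/23 = -3490082/18101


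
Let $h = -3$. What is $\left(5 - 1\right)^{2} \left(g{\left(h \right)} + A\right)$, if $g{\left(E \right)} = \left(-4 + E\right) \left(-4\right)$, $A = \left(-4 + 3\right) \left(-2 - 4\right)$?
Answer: $544$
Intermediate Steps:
$A = 6$ ($A = \left(-1\right) \left(-6\right) = 6$)
$g{\left(E \right)} = 16 - 4 E$
$\left(5 - 1\right)^{2} \left(g{\left(h \right)} + A\right) = \left(5 - 1\right)^{2} \left(\left(16 - -12\right) + 6\right) = 4^{2} \left(\left(16 + 12\right) + 6\right) = 16 \left(28 + 6\right) = 16 \cdot 34 = 544$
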